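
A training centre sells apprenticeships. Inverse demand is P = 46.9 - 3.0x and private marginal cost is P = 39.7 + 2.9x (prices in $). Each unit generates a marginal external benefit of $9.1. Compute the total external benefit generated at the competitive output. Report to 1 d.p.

Market equilibrium (private): 39.7 + 2.9x = 46.9 - 3.0x → x_m = 1.2203.
Total external benefit = MEB × x_m = 9.1 × 1.2203 = 11.1047.

$11.1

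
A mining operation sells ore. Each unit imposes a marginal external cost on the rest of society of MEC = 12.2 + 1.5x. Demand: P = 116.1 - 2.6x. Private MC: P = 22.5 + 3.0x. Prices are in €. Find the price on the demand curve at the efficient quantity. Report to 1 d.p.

Social marginal cost = private MC + MEC = 34.7 + 4.5x.
Set SMC = demand: 34.7 + 4.5x = 116.1 - 2.6x → x* = 11.4648.
Consumer price on the demand curve at x*: 116.1 − 2.6×11.4648 = 86.2915.

P = €86.3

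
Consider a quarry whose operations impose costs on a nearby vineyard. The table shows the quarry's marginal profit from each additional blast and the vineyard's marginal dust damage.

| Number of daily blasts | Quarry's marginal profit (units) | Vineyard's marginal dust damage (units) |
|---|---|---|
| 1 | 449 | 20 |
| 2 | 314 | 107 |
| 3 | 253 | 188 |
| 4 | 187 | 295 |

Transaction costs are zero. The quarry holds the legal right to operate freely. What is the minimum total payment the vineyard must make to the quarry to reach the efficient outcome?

Left alone the quarry would choose level 4 (marginal profit stays positive).
Efficient level: k* = 3 (marginal profit ≥ marginal dust damage through 3).
The vineyard must at least cover the quarry's forgone profit from cutting 4→3: 187 = 187.

187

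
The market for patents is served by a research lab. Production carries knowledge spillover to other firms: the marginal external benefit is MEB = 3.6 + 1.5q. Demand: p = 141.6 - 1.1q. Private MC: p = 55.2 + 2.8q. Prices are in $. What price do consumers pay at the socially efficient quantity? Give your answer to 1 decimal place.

Social marginal cost = private MC − MEB = 51.6 + 1.3q.
Set SMC = demand: 51.6 + 1.3q = 141.6 - 1.1q → q* = 37.5000.
Consumer price on the demand curve at q*: 141.6 − 1.1×37.5000 = 100.3500.

P = $100.4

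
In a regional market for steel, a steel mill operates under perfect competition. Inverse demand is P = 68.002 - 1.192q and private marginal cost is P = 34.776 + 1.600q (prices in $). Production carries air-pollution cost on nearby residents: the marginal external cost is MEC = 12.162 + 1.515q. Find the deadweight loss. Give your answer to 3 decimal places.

DWL = $105.817

Market equilibrium (private): 34.776 + 1.600q = 68.002 - 1.192q → q_m = 11.9004.
Social marginal cost = private MC + MEC = 46.938 + 3.115q.
Set SMC = demand: 46.938 + 3.115q = 68.002 - 1.192q → q* = 4.8906.
Between q* and q_m the wedge SMC − demand runs linearly from 0 to MEC(q_m), so the loss is a triangle.
DWL = ½ × 7.0098 × 30.1912 = 105.8171.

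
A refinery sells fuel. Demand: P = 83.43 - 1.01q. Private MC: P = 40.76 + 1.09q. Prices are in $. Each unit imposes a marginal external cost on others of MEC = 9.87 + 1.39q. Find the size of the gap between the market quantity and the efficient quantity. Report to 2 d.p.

10.92 units

Market equilibrium (private): 40.76 + 1.09q = 83.43 - 1.01q → q_m = 20.3190.
Social marginal cost = private MC + MEC = 50.63 + 2.48q.
Set SMC = demand: 50.63 + 2.48q = 83.43 - 1.01q → q* = 9.3983.
Gap = |20.3190 − 9.3983| = 10.9207.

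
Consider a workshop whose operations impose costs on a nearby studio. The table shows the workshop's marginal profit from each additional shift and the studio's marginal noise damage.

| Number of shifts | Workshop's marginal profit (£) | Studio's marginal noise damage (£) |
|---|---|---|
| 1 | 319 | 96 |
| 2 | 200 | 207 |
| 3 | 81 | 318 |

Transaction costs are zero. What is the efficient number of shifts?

Bargaining reaches the level where marginal profit last exceeds marginal noise damage.
That holds through level 1 (319 ≥ 96) but not at 2 (200 < 207).

1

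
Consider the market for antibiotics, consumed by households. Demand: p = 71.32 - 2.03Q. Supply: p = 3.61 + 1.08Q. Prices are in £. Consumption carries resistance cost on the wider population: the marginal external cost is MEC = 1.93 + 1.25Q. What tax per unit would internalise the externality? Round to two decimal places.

tax = £20.79 per unit

Social marginal benefit = demand − MEC = 69.39 - 3.28Q.
Set SMB = MC: 69.39 - 3.28Q = 3.61 + 1.08Q → Q* = 15.0872.
The Pigouvian tax equals MEC at Q*: 1.93 + 1.25×15.0872 = 20.7890.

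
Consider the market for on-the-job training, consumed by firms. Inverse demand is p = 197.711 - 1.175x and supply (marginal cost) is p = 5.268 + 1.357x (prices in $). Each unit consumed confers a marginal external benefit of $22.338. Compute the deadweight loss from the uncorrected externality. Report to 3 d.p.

DWL = $98.536

Market equilibrium (private): 5.268 + 1.357x = 197.711 - 1.175x → x_m = 76.0043.
Social marginal benefit = demand + MEB = 220.049 - 1.175x.
Set SMB = MC: 220.049 - 1.175x = 5.268 + 1.357x → x* = 84.8266.
The loss is the area between SMB and MC from x* to x_m; with linear curves that's a triangle of height MEB(x_m).
DWL = ½ × 8.8223 × 22.3380 = 98.5363.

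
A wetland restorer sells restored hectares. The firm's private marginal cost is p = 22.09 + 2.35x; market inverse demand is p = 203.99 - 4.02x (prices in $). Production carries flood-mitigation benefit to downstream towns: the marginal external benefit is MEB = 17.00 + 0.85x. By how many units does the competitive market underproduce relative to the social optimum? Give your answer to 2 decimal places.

7.48 units

Market equilibrium (private): 22.09 + 2.35x = 203.99 - 4.02x → x_m = 28.5557.
Social marginal cost = private MC − MEB = 5.09 + 1.50x.
Set SMC = demand: 5.09 + 1.50x = 203.99 - 4.02x → x* = 36.0326.
Gap = |28.5557 − 36.0326| = 7.4769.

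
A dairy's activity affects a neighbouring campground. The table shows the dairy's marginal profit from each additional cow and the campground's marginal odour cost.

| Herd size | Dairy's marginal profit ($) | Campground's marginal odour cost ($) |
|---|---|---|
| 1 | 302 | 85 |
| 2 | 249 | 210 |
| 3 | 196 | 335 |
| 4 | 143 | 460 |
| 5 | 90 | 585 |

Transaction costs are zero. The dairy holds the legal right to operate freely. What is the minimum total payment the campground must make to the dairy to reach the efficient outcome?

$429

Left alone the dairy would choose level 5 (marginal profit stays positive).
Efficient level: k* = 2 (marginal profit ≥ marginal odour cost through 2).
The campground must at least cover the dairy's forgone profit from cutting 5→2: 196 + 143 + 90 = 429.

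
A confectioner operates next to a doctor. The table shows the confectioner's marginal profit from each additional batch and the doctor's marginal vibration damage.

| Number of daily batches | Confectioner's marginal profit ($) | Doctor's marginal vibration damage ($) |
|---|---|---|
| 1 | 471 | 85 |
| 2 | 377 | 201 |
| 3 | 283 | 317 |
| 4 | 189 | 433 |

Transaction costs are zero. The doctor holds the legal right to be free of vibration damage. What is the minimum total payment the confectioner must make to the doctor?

Efficient level: marginal profit ≥ marginal vibration damage through level 2, so k* = 2.
With the doctor holding the right, the confectioner must at least compensate total damage at k*: 85 + 201 = 286.

$286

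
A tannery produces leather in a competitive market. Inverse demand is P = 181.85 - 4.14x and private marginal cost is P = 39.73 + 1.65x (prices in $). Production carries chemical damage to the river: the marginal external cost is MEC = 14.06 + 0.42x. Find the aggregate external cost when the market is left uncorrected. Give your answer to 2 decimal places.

Market equilibrium (private): 39.73 + 1.65x = 181.85 - 4.14x → x_m = 24.5458.
Total external cost = ∫₀^{x_m} (14.06 + 0.42x) dx = 14.06×24.5458 + ½×0.42×24.5458² = 471.6382.

$471.64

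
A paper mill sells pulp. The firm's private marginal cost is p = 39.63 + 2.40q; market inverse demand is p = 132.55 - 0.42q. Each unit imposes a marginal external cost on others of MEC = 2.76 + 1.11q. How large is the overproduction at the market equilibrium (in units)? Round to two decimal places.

10.01 units

Market equilibrium (private): 39.63 + 2.40q = 132.55 - 0.42q → q_m = 32.9504.
Social marginal cost = private MC + MEC = 42.39 + 3.51q.
Set SMC = demand: 42.39 + 3.51q = 132.55 - 0.42q → q* = 22.9415.
Gap = |32.9504 − 22.9415| = 10.0089.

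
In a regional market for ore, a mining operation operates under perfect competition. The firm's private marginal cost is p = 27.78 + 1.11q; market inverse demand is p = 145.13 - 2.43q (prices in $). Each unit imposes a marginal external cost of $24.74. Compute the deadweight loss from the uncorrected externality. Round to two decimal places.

Market equilibrium (private): 27.78 + 1.11q = 145.13 - 2.43q → q_m = 33.1497.
Social marginal cost = private MC + MEC = 52.52 + 1.11q.
Set SMC = demand: 52.52 + 1.11q = 145.13 - 2.43q → q* = 26.1610.
The loss is the area between SMC and demand from q* to q_m; with linear curves that's a triangle of height MEC(q_m).
DWL = ½ × 6.9887 × 24.7400 = 86.4502.

DWL = $86.45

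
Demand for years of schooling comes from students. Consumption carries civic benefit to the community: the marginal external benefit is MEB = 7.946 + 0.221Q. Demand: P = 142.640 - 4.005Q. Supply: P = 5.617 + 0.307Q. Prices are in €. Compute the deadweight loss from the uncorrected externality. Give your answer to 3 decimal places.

DWL = €27.385

Market equilibrium (private): 5.617 + 0.307Q = 142.640 - 4.005Q → Q_m = 31.7771.
Social marginal benefit = demand + MEB = 150.586 - 3.784Q.
Set SMB = MC: 150.586 - 3.784Q = 5.617 + 0.307Q → Q* = 35.4361.
Between Q* and Q_m the wedge SMB − MC runs linearly from 0 to MEB(Q_m), so the loss is a triangle.
DWL = ½ × 3.6590 × 14.9687 = 27.3852.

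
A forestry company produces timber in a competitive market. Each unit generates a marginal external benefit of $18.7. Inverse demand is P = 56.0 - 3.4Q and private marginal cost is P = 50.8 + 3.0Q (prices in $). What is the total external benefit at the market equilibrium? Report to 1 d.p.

Market equilibrium (private): 50.8 + 3.0Q = 56.0 - 3.4Q → Q_m = 0.8125.
Total external benefit = MEB × Q_m = 18.7 × 0.8125 = 15.1938.

$15.2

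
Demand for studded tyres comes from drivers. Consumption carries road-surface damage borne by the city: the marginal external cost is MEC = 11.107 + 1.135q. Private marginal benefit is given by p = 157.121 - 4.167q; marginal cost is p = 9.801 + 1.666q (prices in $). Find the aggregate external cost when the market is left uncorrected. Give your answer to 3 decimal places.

Market equilibrium (private): 9.801 + 1.666q = 157.121 - 4.167q → q_m = 25.2563.
Total external cost = ∫₀^{q_m} (11.107 + 1.135q) dq = 11.107×25.2563 + ½×1.135×25.2563² = 642.5190.

$642.519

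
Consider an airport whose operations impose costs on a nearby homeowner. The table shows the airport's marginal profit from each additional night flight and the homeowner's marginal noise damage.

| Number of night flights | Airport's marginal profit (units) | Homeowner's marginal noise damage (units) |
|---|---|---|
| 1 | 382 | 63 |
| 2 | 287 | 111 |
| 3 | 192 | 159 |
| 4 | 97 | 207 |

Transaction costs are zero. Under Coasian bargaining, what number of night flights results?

3

Bargaining reaches the level where marginal profit last exceeds marginal noise damage.
That holds through level 3 (192 ≥ 159) but not at 4 (97 < 207).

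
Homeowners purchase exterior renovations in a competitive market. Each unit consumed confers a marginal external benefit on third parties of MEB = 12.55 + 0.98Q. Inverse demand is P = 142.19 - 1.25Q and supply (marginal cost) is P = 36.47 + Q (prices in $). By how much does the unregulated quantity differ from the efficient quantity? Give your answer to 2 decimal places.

46.14 units

Market equilibrium (private): 36.47 + Q = 142.19 - 1.25Q → Q_m = 46.9867.
Social marginal benefit = demand + MEB = 154.74 - 0.27Q.
Set SMB = MC: 154.74 - 0.27Q = 36.47 + Q → Q* = 93.1260.
Gap = |46.9867 − 93.1260| = 46.1393.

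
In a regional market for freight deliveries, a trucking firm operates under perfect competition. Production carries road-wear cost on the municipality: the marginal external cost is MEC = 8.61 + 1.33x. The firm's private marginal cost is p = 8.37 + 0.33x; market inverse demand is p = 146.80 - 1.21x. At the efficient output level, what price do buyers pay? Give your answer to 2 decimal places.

Social marginal cost = private MC + MEC = 16.98 + 1.66x.
Set SMC = demand: 16.98 + 1.66x = 146.80 - 1.21x → x* = 45.2334.
Consumer price on the demand curve at x*: 146.80 − 1.21×45.2334 = 92.0676.

P = 92.07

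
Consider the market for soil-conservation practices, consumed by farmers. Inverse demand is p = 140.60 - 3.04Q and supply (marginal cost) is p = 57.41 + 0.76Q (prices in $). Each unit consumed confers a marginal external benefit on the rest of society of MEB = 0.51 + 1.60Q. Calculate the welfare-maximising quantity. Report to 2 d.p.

Social marginal benefit = demand + MEB = 141.11 - 1.44Q.
Set SMB = MC: 141.11 - 1.44Q = 57.41 + 0.76Q → Q* = 38.0455.

Q* = 38.05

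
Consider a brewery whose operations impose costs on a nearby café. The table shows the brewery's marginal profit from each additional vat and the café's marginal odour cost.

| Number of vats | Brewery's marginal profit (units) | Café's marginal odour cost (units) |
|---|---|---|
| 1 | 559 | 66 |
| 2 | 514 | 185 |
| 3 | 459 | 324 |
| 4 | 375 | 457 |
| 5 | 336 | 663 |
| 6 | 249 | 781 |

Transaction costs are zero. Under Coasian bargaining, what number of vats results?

Bargaining reaches the level where marginal profit last exceeds marginal odour cost.
That holds through level 3 (459 ≥ 324) but not at 4 (375 < 457).

3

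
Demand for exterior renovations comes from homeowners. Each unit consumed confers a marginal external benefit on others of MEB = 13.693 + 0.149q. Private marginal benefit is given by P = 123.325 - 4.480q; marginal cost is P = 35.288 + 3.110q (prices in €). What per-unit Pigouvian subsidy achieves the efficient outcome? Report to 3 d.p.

Social marginal benefit = demand + MEB = 137.018 - 4.331q.
Set SMB = MC: 137.018 - 4.331q = 35.288 + 3.110q → q* = 13.6715.
The Pigouvian subsidy equals MEB at q*: 13.693 + 0.149×13.6715 = 15.7301.

subsidy = €15.730 per unit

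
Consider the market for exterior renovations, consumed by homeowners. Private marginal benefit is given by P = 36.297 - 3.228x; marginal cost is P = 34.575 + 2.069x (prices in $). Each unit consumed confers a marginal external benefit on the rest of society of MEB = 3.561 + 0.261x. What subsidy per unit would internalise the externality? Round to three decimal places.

Social marginal benefit = demand + MEB = 39.858 - 2.967x.
Set SMB = MC: 39.858 - 2.967x = 34.575 + 2.069x → x* = 1.0490.
The Pigouvian subsidy equals MEB at x*: 3.561 + 0.261×1.0490 = 3.8348.

subsidy = $3.835 per unit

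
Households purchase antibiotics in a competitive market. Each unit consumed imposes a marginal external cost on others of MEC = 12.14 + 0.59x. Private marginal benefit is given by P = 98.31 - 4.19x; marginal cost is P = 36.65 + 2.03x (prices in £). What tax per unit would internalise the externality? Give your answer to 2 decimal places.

tax = £16.43 per unit

Social marginal benefit = demand − MEC = 86.17 - 4.78x.
Set SMB = MC: 86.17 - 4.78x = 36.65 + 2.03x → x* = 7.2717.
The Pigouvian tax equals MEC at x*: 12.14 + 0.59×7.2717 = 16.4303.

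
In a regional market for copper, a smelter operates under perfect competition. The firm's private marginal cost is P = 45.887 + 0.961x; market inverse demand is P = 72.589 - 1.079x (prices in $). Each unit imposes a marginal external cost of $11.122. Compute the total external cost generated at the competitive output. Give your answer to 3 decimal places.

$145.578

Market equilibrium (private): 45.887 + 0.961x = 72.589 - 1.079x → x_m = 13.0892.
Total external cost = MEC × x_m = 11.122 × 13.0892 = 145.5781.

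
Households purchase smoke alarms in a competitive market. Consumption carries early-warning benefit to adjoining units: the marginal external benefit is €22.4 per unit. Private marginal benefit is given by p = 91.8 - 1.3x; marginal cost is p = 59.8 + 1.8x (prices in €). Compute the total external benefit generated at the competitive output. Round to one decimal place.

€231.2

Market equilibrium (private): 59.8 + 1.8x = 91.8 - 1.3x → x_m = 10.3226.
Total external benefit = MEB × x_m = 22.4 × 10.3226 = 231.2262.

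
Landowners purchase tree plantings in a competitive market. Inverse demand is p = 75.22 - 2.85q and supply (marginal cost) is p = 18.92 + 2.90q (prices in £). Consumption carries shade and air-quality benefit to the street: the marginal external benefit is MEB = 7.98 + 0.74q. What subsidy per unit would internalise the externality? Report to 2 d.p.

Social marginal benefit = demand + MEB = 83.20 - 2.11q.
Set SMB = MC: 83.20 - 2.11q = 18.92 + 2.90q → q* = 12.8303.
The Pigouvian subsidy equals MEB at q*: 7.98 + 0.74×12.8303 = 17.4744.

subsidy = £17.47 per unit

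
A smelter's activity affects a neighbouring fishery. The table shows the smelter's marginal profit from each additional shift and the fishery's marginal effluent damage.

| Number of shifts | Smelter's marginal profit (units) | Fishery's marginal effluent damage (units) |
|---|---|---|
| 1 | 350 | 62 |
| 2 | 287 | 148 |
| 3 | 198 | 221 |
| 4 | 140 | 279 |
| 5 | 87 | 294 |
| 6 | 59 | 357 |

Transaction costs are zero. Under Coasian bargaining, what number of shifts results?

Bargaining reaches the level where marginal profit last exceeds marginal effluent damage.
That holds through level 2 (287 ≥ 148) but not at 3 (198 < 221).

2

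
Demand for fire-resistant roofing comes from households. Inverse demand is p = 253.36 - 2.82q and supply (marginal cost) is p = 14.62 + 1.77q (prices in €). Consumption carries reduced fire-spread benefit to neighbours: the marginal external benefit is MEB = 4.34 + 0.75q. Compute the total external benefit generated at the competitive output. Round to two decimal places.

Market equilibrium (private): 14.62 + 1.77q = 253.36 - 2.82q → q_m = 52.0131.
Total external benefit = ∫₀^{q_m} (4.34 + 0.75q) dq = 4.34×52.0131 + ½×0.75×52.0131² = 1240.2478.

€1240.25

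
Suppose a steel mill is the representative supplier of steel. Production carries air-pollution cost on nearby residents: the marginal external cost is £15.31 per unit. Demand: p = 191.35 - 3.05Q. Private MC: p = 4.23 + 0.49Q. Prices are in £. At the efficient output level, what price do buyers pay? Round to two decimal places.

Social marginal cost = private MC + MEC = 19.54 + 0.49Q.
Set SMC = demand: 19.54 + 0.49Q = 191.35 - 3.05Q → Q* = 48.5339.
Consumer price on the demand curve at Q*: 191.35 − 3.05×48.5339 = 43.3216.

P = £43.32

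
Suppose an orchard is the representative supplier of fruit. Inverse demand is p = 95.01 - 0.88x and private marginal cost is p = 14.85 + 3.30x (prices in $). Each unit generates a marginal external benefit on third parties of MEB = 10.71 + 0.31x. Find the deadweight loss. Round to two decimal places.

DWL = $35.84

Market equilibrium (private): 14.85 + 3.30x = 95.01 - 0.88x → x_m = 19.1770.
Social marginal cost = private MC − MEB = 4.14 + 2.99x.
Set SMC = demand: 4.14 + 2.99x = 95.01 - 0.88x → x* = 23.4806.
Height of the DWL triangle at x_m is demand(x_m) − SMC(x_m) = MEB(x_m) = 16.6549.
DWL = ½ × 4.3036 × 16.6549 = 35.8380.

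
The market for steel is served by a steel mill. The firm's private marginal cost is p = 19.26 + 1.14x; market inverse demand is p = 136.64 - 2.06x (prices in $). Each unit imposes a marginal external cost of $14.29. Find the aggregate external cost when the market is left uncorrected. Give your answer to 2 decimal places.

Market equilibrium (private): 19.26 + 1.14x = 136.64 - 2.06x → x_m = 36.6813.
Total external cost = MEC × x_m = 14.29 × 36.6813 = 524.1758.

$524.18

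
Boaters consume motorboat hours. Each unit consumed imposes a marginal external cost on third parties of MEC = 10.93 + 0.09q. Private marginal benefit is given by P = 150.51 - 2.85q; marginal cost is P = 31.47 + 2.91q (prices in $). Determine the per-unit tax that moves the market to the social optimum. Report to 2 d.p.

tax = $12.59 per unit

Social marginal benefit = demand − MEC = 139.58 - 2.94q.
Set SMB = MC: 139.58 - 2.94q = 31.47 + 2.91q → q* = 18.4803.
The Pigouvian tax equals MEC at q*: 10.93 + 0.09×18.4803 = 12.5932.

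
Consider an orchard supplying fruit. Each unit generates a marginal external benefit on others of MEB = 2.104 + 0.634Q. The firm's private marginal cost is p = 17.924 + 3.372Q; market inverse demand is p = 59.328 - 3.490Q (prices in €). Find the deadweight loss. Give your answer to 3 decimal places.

Market equilibrium (private): 17.924 + 3.372Q = 59.328 - 3.490Q → Q_m = 6.0338.
Social marginal cost = private MC − MEB = 15.820 + 2.738Q.
Set SMC = demand: 15.820 + 2.738Q = 59.328 - 3.490Q → Q* = 6.9859.
Between Q* and Q_m the wedge demand − SMC runs linearly from 0 to MEB(Q_m), so the loss is a triangle.
DWL = ½ × 0.9521 × 5.9294 = 2.8227.

DWL = €2.823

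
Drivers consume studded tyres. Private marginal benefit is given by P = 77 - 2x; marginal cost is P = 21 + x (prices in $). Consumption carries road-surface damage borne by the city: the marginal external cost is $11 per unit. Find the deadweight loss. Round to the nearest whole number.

Market equilibrium (private): 21 + x = 77 - 2x → x_m = 18.6667.
Social marginal benefit = demand − MEC = 66 - 2x.
Set SMB = MC: 66 - 2x = 21 + x → x* = 15.0000.
Between x* and x_m the wedge MC − SMB runs linearly from 0 to MEC(x_m), so the loss is a triangle.
DWL = ½ × 3.6667 × 11.0000 = 20.1669.

DWL = $20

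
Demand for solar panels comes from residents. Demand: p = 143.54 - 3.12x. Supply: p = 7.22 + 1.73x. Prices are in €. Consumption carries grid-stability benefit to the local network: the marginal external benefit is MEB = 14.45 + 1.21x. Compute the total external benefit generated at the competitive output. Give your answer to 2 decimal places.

Market equilibrium (private): 7.22 + 1.73x = 143.54 - 3.12x → x_m = 28.1072.
Total external benefit = ∫₀^{x_m} (14.45 + 1.21x) dx = 14.45×28.1072 + ½×1.21×28.1072² = 884.1079.

€884.11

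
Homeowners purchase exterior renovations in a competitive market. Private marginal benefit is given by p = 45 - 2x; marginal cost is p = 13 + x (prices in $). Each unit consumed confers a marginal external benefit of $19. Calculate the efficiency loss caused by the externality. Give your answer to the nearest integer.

DWL = $60

Market equilibrium (private): 13 + x = 45 - 2x → x_m = 10.6667.
Social marginal benefit = demand + MEB = 64 - 2x.
Set SMB = MC: 64 - 2x = 13 + x → x* = 17.0000.
The welfare-loss triangle has base |x_m − x*| and height MEB(x_m) (the vertical gap between SMB and MC is zero at x* and MEB at x_m).
DWL = ½ × 6.3333 × 19.0000 = 60.1664.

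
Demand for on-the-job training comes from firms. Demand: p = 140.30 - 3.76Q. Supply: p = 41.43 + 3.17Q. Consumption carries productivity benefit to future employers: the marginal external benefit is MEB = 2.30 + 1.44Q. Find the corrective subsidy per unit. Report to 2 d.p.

Social marginal benefit = demand + MEB = 142.60 - 2.32Q.
Set SMB = MC: 142.60 - 2.32Q = 41.43 + 3.17Q → Q* = 18.4281.
The Pigouvian subsidy equals MEB at Q*: 2.30 + 1.44×18.4281 = 28.8365.

subsidy = 28.84 per unit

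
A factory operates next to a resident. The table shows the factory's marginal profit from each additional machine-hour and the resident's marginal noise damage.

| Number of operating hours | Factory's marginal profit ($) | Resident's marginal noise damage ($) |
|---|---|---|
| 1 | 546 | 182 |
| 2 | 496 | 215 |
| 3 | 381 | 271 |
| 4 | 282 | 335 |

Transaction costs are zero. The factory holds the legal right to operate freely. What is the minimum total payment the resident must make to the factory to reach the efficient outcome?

$282

Left alone the factory would choose level 4 (marginal profit stays positive).
Efficient level: k* = 3 (marginal profit ≥ marginal noise damage through 3).
The resident must at least cover the factory's forgone profit from cutting 4→3: 282 = 282.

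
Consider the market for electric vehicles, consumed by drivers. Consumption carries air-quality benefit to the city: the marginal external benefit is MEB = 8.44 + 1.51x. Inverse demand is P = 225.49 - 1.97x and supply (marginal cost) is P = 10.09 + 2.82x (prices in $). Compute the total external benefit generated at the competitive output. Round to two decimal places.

$1906.28

Market equilibrium (private): 10.09 + 2.82x = 225.49 - 1.97x → x_m = 44.9687.
Total external benefit = ∫₀^{x_m} (8.44 + 1.51x) dx = 8.44×44.9687 + ½×1.51×44.9687² = 1906.2847.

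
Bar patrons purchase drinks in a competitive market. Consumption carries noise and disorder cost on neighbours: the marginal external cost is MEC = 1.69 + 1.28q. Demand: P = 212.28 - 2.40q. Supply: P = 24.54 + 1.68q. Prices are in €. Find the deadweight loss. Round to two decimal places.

Market equilibrium (private): 24.54 + 1.68q = 212.28 - 2.40q → q_m = 46.0147.
Social marginal benefit = demand − MEC = 210.59 - 3.68q.
Set SMB = MC: 210.59 - 3.68q = 24.54 + 1.68q → q* = 34.7108.
Between q* and q_m the wedge MC − SMB runs linearly from 0 to MEC(q_m), so the loss is a triangle.
DWL = ½ × 11.3039 × 60.5888 = 342.4449.

DWL = €342.44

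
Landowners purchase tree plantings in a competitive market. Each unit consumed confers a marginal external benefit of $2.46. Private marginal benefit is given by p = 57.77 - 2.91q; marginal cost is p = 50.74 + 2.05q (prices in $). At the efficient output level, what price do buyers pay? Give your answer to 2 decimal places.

Social marginal benefit = demand + MEB = 60.23 - 2.91q.
Set SMB = MC: 60.23 - 2.91q = 50.74 + 2.05q → q* = 1.9133.
Consumer price on the demand curve at q*: 57.77 − 2.91×1.9133 = 52.2023.

P = $52.20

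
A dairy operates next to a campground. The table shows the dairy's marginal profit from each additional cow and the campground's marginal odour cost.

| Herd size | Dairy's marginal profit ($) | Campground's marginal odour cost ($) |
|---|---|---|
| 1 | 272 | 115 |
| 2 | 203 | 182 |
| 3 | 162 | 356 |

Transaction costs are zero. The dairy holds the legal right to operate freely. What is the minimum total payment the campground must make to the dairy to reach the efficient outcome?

$162

Left alone the dairy would choose level 3 (marginal profit stays positive).
Efficient level: k* = 2 (marginal profit ≥ marginal odour cost through 2).
The campground must at least cover the dairy's forgone profit from cutting 3→2: 162 = 162.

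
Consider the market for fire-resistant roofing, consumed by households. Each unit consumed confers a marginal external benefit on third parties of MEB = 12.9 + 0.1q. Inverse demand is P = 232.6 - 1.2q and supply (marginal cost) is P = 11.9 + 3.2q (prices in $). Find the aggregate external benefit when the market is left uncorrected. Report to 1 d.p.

$772.8

Market equilibrium (private): 11.9 + 3.2q = 232.6 - 1.2q → q_m = 50.1591.
Total external benefit = ∫₀^{q_m} (12.9 + 0.1q) dq = 12.9×50.1591 + ½×0.1×50.1591² = 772.8492.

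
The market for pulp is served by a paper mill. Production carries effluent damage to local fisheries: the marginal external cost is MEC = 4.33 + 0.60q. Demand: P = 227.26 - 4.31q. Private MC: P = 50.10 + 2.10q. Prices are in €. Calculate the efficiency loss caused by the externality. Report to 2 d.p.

Market equilibrium (private): 50.10 + 2.10q = 227.26 - 4.31q → q_m = 27.6381.
Social marginal cost = private MC + MEC = 54.43 + 2.70q.
Set SMC = demand: 54.43 + 2.70q = 227.26 - 4.31q → q* = 24.6548.
Height of the DWL triangle at q_m is SMC(q_m) − demand(q_m) = MEC(q_m) = 20.9128.
DWL = ½ × 2.9833 × 20.9128 = 31.1946.

DWL = €31.19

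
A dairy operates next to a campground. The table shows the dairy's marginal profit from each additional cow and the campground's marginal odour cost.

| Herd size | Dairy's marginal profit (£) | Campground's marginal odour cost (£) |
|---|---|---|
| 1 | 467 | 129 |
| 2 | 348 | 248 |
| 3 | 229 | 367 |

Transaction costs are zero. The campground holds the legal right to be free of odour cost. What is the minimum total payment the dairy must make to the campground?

Efficient level: marginal profit ≥ marginal odour cost through level 2, so k* = 2.
With the campground holding the right, the dairy must at least compensate total damage at k*: 129 + 248 = 377.

£377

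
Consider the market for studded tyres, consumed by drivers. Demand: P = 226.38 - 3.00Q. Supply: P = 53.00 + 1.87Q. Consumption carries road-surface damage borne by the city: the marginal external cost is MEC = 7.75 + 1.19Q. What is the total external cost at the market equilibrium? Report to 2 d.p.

1030.06

Market equilibrium (private): 53.00 + 1.87Q = 226.38 - 3.00Q → Q_m = 35.6016.
Total external cost = ∫₀^{Q_m} (7.75 + 1.19Q) dQ = 7.75×35.6016 + ½×1.19×35.6016² = 1030.0594.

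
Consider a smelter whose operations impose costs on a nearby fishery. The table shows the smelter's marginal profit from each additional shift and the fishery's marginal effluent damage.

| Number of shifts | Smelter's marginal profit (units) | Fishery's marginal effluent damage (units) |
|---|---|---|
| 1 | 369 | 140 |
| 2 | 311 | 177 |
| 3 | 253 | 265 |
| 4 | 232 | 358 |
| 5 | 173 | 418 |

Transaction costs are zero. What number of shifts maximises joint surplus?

2

Bargaining reaches the level where marginal profit last exceeds marginal effluent damage.
That holds through level 2 (311 ≥ 177) but not at 3 (253 < 265).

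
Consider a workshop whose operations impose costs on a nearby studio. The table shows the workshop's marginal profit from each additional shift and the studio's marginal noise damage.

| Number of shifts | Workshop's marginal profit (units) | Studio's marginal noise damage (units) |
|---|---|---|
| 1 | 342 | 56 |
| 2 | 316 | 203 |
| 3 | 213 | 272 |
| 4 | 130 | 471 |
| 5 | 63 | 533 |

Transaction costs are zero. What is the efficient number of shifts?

Bargaining reaches the level where marginal profit last exceeds marginal noise damage.
That holds through level 2 (316 ≥ 203) but not at 3 (213 < 272).

2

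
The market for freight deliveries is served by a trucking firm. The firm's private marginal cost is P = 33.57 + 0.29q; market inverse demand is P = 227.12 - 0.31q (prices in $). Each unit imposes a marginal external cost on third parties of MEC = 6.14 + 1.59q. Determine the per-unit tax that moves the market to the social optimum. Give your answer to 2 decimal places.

tax = $142.20 per unit

Social marginal cost = private MC + MEC = 39.71 + 1.88q.
Set SMC = demand: 39.71 + 1.88q = 227.12 - 0.31q → q* = 85.5753.
The Pigouvian tax equals MEC at q*: 6.14 + 1.59×85.5753 = 142.2047.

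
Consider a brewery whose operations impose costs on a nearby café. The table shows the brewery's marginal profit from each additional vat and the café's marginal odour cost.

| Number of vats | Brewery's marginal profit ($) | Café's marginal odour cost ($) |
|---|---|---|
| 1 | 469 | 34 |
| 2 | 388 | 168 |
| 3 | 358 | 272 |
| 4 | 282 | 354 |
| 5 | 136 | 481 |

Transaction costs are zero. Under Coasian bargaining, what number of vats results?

3

Bargaining reaches the level where marginal profit last exceeds marginal odour cost.
That holds through level 3 (358 ≥ 272) but not at 4 (282 < 354).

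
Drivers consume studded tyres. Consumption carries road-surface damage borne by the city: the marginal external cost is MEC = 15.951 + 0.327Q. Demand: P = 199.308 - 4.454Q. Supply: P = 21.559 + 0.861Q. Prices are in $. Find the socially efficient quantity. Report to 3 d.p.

Q* = 28.677

Social marginal benefit = demand − MEC = 183.357 - 4.781Q.
Set SMB = MC: 183.357 - 4.781Q = 21.559 + 0.861Q → Q* = 28.6774.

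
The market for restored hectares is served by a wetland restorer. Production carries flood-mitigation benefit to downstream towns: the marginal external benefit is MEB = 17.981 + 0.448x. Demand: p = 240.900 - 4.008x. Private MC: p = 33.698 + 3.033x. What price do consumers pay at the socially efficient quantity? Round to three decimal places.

P = 104.007

Social marginal cost = private MC − MEB = 15.717 + 2.585x.
Set SMC = demand: 15.717 + 2.585x = 240.900 - 4.008x → x* = 34.1549.
Consumer price on the demand curve at x*: 240.900 − 4.008×34.1549 = 104.0072.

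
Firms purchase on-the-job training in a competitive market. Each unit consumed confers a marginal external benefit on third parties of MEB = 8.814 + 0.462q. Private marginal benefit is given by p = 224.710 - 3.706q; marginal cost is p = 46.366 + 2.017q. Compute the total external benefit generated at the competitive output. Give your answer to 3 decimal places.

498.995

Market equilibrium (private): 46.366 + 2.017q = 224.710 - 3.706q → q_m = 31.1627.
Total external benefit = ∫₀^{q_m} (8.814 + 0.462q) dq = 8.814×31.1627 + ½×0.462×31.1627² = 498.9953.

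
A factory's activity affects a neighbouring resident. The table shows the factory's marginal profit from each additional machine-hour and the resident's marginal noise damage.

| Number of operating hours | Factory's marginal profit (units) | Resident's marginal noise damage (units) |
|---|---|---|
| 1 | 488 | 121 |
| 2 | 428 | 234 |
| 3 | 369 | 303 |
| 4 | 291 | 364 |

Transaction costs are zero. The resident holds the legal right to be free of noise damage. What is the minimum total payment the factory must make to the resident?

658

Efficient level: marginal profit ≥ marginal noise damage through level 3, so k* = 3.
With the resident holding the right, the factory must at least compensate total damage at k*: 121 + 234 + 303 = 658.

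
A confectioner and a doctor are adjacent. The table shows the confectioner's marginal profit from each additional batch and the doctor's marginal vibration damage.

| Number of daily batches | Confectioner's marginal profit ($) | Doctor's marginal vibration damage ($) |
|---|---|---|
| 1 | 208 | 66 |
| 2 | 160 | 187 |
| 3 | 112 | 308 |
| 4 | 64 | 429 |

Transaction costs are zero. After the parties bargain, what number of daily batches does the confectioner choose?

Bargaining reaches the level where marginal profit last exceeds marginal vibration damage.
That holds through level 1 (208 ≥ 66) but not at 2 (160 < 187).

1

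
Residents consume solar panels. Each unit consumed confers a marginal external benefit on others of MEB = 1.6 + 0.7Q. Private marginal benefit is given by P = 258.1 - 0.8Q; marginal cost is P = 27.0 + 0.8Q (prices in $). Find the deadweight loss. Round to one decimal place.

Market equilibrium (private): 27.0 + 0.8Q = 258.1 - 0.8Q → Q_m = 144.4375.
Social marginal benefit = demand + MEB = 259.7 - 0.1Q.
Set SMB = MC: 259.7 - 0.1Q = 27.0 + 0.8Q → Q* = 258.5556.
The welfare-loss triangle has base |Q_m − Q*| and height MEB(Q_m) (the vertical gap between SMB and MC is zero at Q* and MEB at Q_m).
DWL = ½ × 114.1181 × 102.7063 = 5860.3239.

DWL = $5860.3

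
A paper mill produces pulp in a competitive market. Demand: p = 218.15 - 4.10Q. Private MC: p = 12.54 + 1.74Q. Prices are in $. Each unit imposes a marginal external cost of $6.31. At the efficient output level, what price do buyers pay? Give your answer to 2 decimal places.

Social marginal cost = private MC + MEC = 18.85 + 1.74Q.
Set SMC = demand: 18.85 + 1.74Q = 218.15 - 4.10Q → Q* = 34.1267.
Consumer price on the demand curve at Q*: 218.15 − 4.10×34.1267 = 78.2305.

P = $78.23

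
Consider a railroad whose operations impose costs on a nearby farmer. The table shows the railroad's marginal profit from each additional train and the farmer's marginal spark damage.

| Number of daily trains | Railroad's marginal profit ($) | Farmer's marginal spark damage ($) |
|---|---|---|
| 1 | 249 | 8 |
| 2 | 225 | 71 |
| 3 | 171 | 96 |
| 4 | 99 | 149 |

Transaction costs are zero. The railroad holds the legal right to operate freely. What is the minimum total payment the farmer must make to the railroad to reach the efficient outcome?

$99

Left alone the railroad would choose level 4 (marginal profit stays positive).
Efficient level: k* = 3 (marginal profit ≥ marginal spark damage through 3).
The farmer must at least cover the railroad's forgone profit from cutting 4→3: 99 = 99.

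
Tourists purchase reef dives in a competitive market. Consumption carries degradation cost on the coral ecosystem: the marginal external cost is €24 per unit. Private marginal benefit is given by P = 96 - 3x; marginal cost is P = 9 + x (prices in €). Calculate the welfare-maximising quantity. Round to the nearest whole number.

x* = 16

Social marginal benefit = demand − MEC = 72 - 3x.
Set SMB = MC: 72 - 3x = 9 + x → x* = 15.7500.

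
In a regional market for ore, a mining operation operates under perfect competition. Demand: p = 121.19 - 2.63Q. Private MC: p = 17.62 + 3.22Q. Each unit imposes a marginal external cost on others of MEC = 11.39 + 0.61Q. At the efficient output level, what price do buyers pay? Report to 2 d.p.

P = 83.66

Social marginal cost = private MC + MEC = 29.01 + 3.83Q.
Set SMC = demand: 29.01 + 3.83Q = 121.19 - 2.63Q → Q* = 14.2693.
Consumer price on the demand curve at Q*: 121.19 − 2.63×14.2693 = 83.6617.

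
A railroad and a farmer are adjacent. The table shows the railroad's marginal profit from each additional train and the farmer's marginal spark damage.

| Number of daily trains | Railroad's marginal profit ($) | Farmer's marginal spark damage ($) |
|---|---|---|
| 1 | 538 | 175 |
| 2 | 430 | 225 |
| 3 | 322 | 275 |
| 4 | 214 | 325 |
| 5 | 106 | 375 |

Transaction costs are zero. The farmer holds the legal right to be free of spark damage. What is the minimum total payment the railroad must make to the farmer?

Efficient level: marginal profit ≥ marginal spark damage through level 3, so k* = 3.
With the farmer holding the right, the railroad must at least compensate total damage at k*: 175 + 225 + 275 = 675.

$675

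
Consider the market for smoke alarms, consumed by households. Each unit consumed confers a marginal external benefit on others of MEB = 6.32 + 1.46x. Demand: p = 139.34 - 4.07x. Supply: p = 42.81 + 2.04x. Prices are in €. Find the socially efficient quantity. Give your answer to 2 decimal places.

Social marginal benefit = demand + MEB = 145.66 - 2.61x.
Set SMB = MC: 145.66 - 2.61x = 42.81 + 2.04x → x* = 22.1183.

x* = 22.12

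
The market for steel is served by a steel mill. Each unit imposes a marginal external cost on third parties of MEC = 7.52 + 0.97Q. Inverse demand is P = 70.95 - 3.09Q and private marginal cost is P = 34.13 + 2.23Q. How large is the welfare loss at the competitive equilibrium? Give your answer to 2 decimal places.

Market equilibrium (private): 34.13 + 2.23Q = 70.95 - 3.09Q → Q_m = 6.9211.
Social marginal cost = private MC + MEC = 41.65 + 3.20Q.
Set SMC = demand: 41.65 + 3.20Q = 70.95 - 3.09Q → Q* = 4.6582.
The loss is the area between SMC and demand from Q* to Q_m; with linear curves that's a triangle of height MEC(Q_m).
DWL = ½ × 2.2629 × 14.2334 = 16.1044.

DWL = 16.10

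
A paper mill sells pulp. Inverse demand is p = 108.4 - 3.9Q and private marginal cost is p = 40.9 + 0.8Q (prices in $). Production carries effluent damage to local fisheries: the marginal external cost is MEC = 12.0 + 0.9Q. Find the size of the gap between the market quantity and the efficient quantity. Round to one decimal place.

4.5 units

Market equilibrium (private): 40.9 + 0.8Q = 108.4 - 3.9Q → Q_m = 14.3617.
Social marginal cost = private MC + MEC = 52.9 + 1.7Q.
Set SMC = demand: 52.9 + 1.7Q = 108.4 - 3.9Q → Q* = 9.9107.
Gap = |14.3617 − 9.9107| = 4.4510.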